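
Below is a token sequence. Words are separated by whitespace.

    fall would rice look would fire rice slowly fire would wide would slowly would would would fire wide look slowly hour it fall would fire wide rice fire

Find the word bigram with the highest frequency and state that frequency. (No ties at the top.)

"would fire", 3 times

Bigram frequencies (highest first):
  would fire: 3
  fall would: 2
  would would: 2
  fire wide: 2
  would rice: 1
  rice look: 1
  … (16 more, each ≤ 1)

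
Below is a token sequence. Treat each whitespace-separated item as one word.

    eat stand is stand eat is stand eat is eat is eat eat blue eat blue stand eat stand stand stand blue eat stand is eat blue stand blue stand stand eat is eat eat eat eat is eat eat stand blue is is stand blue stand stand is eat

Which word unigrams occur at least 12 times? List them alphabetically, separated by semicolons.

Unigram counts meeting the condition (at least 12 times):
  eat: 18
  stand: 15

eat; stand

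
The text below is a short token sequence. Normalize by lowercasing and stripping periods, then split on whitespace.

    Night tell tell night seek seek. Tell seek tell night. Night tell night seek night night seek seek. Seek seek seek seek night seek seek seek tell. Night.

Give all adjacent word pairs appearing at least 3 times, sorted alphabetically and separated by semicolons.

night seek; seek seek; seek tell; tell night

Bigram counts meeting the condition (at least 3 times):
  night seek: 4
  seek seek: 8
  seek tell: 3
  tell night: 4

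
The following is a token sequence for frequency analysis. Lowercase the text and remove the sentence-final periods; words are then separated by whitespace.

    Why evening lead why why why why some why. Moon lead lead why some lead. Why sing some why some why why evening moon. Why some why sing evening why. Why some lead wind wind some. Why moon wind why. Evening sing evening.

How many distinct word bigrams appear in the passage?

43 tokens → 42 bigram windows in total.
Repeated bigrams (each contributes count−1 duplicates):
  some why: 5
  why some: 5
  why why: 5
  lead why: 3
  why evening: 3
  sing evening: 2
  some lead: 2
  why moon: 2
  … (1 more repeated)
20 duplicate windows → 42 − 20 = 22 distinct.

22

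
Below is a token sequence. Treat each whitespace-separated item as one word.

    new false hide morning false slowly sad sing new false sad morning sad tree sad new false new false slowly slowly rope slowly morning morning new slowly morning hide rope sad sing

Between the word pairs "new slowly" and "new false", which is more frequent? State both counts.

"new false" (4 vs 1)

"new slowly": 1 occurrence
"new false": 4 occurrences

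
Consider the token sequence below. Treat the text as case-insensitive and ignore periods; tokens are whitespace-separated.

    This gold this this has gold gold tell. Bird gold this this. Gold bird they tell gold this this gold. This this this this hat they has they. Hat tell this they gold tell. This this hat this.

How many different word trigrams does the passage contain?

29

38 tokens → 36 trigram windows in total.
Repeated trigrams (each contributes count−1 duplicates):
  gold this this: 4
  this gold this: 2
  this this gold: 2
  this this hat: 2
  this this this: 2
7 duplicate windows → 36 − 7 = 29 distinct.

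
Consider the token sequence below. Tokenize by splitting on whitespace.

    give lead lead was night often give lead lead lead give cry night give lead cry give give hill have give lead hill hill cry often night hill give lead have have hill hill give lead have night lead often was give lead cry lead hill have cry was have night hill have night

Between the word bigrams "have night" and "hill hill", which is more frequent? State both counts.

"have night" (3 vs 2)

"have night": 3 occurrences
"hill hill": 2 occurrences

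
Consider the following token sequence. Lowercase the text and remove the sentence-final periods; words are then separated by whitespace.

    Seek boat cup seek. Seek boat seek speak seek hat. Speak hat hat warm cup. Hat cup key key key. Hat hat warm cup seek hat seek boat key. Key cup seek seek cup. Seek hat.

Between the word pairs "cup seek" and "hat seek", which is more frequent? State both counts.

"cup seek": 4 occurrences
"hat seek": 1 occurrence

"cup seek" (4 vs 1)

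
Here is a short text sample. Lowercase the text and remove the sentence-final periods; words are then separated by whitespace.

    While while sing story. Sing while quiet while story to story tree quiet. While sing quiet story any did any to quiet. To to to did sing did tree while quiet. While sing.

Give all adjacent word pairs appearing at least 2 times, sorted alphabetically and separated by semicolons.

quiet while; to to; while quiet; while sing

Bigram counts meeting the condition (at least 2 times):
  quiet while: 3
  to to: 2
  while quiet: 2
  while sing: 3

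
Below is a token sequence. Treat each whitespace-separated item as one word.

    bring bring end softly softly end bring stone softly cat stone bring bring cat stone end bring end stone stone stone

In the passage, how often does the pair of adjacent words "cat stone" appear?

2

Scanning the 20 overlapping bigram windows for "cat stone":
  position 10–11: cat stone
  position 14–15: cat stone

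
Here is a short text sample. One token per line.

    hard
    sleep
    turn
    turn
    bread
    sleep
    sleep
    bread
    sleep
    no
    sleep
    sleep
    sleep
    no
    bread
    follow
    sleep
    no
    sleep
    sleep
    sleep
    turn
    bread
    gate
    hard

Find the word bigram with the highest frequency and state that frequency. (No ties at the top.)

"sleep sleep", 5 times

Bigram frequencies (highest first):
  sleep sleep: 5
  sleep no: 3
  sleep turn: 2
  turn bread: 2
  bread sleep: 2
  no sleep: 2
  … (8 more, each ≤ 1)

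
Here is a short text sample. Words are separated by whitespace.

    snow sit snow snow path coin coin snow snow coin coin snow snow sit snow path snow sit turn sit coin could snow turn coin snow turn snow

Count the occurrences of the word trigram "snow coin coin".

Scanning the 26 overlapping trigram windows for "snow coin coin":
  position 9–11: snow coin coin

1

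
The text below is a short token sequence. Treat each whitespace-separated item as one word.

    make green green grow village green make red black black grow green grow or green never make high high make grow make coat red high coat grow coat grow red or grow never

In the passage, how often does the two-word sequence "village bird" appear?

0

Scanning the 32 overlapping bigram windows for "village bird":
  (none found)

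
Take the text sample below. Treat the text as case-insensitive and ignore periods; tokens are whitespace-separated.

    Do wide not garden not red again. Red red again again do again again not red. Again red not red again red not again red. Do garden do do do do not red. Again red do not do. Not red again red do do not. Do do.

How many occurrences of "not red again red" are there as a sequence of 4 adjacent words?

Scanning the 44 overlapping 4-gram windows for "not red again red":
  position 5–8: not red again red
  position 15–18: not red again red
  position 19–22: not red again red
  position 32–35: not red again red
  position 39–42: not red again red

5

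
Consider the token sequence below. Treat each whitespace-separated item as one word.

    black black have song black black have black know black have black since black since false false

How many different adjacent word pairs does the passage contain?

11

17 tokens → 16 bigram windows in total.
Repeated bigrams (each contributes count−1 duplicates):
  black have: 3
  black black: 2
  black since: 2
  have black: 2
5 duplicate windows → 16 − 5 = 11 distinct.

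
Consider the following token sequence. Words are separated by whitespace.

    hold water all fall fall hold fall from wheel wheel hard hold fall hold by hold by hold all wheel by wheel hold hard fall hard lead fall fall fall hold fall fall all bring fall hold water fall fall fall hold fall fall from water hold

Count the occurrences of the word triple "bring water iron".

Scanning the 45 overlapping trigram windows for "bring water iron":
  (none found)

0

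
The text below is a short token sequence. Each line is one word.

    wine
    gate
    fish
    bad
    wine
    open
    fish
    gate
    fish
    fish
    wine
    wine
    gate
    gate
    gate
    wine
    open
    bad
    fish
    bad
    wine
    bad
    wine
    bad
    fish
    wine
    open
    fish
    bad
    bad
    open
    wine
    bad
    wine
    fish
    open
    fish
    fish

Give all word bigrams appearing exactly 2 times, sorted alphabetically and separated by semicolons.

Bigram counts meeting the condition (exactly 2 times):
  bad fish: 2
  fish fish: 2
  fish wine: 2
  gate fish: 2
  gate gate: 2
  wine gate: 2

bad fish; fish fish; fish wine; gate fish; gate gate; wine gate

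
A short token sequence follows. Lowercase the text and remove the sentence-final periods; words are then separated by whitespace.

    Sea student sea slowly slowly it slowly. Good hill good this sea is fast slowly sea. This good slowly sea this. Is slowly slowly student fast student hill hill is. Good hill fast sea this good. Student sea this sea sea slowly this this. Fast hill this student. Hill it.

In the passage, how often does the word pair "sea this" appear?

Scanning the 49 overlapping bigram windows for "sea this":
  position 16–17: sea this
  position 20–21: sea this
  position 34–35: sea this
  position 38–39: sea this

4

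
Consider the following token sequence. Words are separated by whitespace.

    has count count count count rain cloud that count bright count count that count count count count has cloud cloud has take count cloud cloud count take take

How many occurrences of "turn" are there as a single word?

0

Scanning the 28 tokens for "turn":
  (none found)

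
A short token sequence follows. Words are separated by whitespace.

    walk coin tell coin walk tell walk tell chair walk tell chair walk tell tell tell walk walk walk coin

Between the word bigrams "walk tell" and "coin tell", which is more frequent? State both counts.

"walk tell" (4 vs 1)

"walk tell": 4 occurrences
"coin tell": 1 occurrence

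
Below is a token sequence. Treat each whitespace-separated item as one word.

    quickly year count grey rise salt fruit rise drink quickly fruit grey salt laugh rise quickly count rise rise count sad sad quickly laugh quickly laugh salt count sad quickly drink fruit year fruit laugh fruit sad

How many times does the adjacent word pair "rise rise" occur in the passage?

Scanning the 36 overlapping bigram windows for "rise rise":
  position 18–19: rise rise

1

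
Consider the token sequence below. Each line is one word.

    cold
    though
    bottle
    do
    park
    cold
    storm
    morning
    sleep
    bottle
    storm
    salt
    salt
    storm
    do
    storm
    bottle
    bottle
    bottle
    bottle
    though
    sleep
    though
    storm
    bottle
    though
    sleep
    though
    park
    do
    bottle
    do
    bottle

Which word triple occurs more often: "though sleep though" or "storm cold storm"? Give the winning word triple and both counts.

"though sleep though": 2 occurrences
"storm cold storm": 0 occurrences

"though sleep though" (2 vs 0)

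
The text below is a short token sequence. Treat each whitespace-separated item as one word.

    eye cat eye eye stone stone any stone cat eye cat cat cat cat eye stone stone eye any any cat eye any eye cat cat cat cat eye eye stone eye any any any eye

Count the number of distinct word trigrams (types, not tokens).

36 tokens → 34 trigram windows in total.
Repeated trigrams (each contributes count−1 duplicates):
  cat cat cat: 4
  cat cat eye: 2
  cat eye eye: 2
  eye any any: 2
  eye cat cat: 2
  eye eye stone: 2
  eye stone stone: 2
  stone eye any: 2
10 duplicate windows → 34 − 10 = 24 distinct.

24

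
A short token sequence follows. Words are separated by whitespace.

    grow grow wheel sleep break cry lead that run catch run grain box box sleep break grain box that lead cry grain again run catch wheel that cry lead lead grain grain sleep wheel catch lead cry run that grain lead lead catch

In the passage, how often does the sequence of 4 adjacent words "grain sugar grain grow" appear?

Scanning the 40 overlapping 4-gram windows for "grain sugar grain grow":
  (none found)

0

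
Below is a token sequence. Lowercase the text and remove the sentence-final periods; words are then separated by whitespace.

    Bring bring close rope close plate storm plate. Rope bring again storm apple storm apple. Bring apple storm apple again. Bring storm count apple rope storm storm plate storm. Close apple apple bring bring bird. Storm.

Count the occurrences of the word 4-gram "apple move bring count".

Scanning the 33 overlapping 4-gram windows for "apple move bring count":
  (none found)

0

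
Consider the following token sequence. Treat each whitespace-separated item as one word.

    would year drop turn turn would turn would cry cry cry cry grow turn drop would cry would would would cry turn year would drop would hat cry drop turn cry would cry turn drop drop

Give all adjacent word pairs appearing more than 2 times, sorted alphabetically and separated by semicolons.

Bigram counts meeting the condition (more than 2 times):
  cry cry: 3
  would cry: 4

cry cry; would cry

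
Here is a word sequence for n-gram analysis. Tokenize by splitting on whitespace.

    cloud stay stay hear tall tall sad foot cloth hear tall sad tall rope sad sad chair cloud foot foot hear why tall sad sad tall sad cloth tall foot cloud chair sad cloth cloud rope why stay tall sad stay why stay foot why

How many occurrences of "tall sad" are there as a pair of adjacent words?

Scanning the 44 overlapping bigram windows for "tall sad":
  position 6–7: tall sad
  position 11–12: tall sad
  position 23–24: tall sad
  position 26–27: tall sad
  position 39–40: tall sad

5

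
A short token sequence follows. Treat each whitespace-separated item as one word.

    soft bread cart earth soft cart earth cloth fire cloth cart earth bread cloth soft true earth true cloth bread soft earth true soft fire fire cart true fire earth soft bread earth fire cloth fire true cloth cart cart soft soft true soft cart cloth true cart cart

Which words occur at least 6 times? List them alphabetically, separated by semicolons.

cart; cloth; earth; fire; soft; true

Unigram counts meeting the condition (at least 6 times):
  cart: 9
  cloth: 7
  earth: 7
  fire: 6
  soft: 9
  true: 7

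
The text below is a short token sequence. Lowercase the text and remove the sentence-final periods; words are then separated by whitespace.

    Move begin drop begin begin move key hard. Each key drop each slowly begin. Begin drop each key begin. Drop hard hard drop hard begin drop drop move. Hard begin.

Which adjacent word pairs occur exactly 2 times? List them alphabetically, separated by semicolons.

begin begin; drop each; drop hard; each key; hard begin

Bigram counts meeting the condition (exactly 2 times):
  begin begin: 2
  drop each: 2
  drop hard: 2
  each key: 2
  hard begin: 2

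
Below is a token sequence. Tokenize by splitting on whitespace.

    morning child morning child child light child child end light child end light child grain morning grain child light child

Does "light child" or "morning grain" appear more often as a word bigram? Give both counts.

"light child" (4 vs 1)

"light child": 4 occurrences
"morning grain": 1 occurrence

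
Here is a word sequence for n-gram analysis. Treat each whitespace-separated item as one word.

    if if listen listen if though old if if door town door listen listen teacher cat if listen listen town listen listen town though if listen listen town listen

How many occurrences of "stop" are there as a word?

0

Scanning the 29 tokens for "stop":
  (none found)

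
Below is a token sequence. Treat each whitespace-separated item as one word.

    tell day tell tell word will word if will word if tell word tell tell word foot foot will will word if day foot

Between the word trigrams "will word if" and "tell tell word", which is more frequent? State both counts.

"will word if" (3 vs 2)

"will word if": 3 occurrences
"tell tell word": 2 occurrences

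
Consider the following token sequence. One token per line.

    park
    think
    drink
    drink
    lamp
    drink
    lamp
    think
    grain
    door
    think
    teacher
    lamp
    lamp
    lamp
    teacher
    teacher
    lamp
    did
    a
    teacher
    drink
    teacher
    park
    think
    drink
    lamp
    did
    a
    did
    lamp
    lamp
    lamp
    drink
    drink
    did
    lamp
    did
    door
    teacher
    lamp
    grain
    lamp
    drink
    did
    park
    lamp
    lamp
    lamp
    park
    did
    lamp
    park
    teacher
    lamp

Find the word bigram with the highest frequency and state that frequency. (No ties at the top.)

Bigram frequencies (highest first):
  lamp lamp: 6
  teacher lamp: 4
  drink lamp: 3
  lamp drink: 3
  lamp did: 3
  did lamp: 3
  … (26 more, each ≤ 2)

"lamp lamp", 6 times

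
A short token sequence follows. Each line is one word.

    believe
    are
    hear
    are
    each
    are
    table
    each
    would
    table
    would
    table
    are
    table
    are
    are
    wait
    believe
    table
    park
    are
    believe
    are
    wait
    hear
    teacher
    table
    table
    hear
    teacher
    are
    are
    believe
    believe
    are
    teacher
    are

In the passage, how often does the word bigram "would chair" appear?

0

Scanning the 36 overlapping bigram windows for "would chair":
  (none found)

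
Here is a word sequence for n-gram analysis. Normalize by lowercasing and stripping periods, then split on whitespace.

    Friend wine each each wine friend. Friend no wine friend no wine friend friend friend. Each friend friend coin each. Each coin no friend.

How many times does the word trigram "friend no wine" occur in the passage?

Scanning the 22 overlapping trigram windows for "friend no wine":
  position 7–9: friend no wine
  position 10–12: friend no wine

2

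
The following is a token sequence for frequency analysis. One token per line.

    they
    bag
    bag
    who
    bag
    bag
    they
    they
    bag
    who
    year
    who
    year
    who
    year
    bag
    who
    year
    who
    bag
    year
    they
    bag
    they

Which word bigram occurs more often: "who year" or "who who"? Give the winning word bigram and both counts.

"who year" (4 vs 0)

"who year": 4 occurrences
"who who": 0 occurrences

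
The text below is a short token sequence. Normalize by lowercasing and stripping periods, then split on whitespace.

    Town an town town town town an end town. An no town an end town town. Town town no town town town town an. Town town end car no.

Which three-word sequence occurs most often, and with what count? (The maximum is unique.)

"town town town", 6 times

Trigram frequencies (highest first):
  town town town: 6
  town an town: 2
  an town town: 2
  town town an: 2
  town an end: 2
  an end town: 2
  … (11 more, each ≤ 1)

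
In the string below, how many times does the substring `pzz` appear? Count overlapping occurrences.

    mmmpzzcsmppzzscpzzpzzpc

Sliding a length-3 window over the 23 characters (21 positions):
  position 4–6: pzz
  position 11–13: pzz
  position 16–18: pzz
  position 19–21: pzz

4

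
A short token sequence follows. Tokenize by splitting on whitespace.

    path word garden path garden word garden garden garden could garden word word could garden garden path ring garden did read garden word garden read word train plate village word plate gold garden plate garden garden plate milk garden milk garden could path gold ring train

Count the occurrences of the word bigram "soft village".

0

Scanning the 45 overlapping bigram windows for "soft village":
  (none found)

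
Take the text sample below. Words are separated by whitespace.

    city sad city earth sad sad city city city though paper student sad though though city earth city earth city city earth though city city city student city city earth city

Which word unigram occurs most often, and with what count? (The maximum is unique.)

"city", 15 times

Unigram frequencies (highest first):
  city: 15
  earth: 5
  sad: 4
  though: 4
  student: 2
  paper: 1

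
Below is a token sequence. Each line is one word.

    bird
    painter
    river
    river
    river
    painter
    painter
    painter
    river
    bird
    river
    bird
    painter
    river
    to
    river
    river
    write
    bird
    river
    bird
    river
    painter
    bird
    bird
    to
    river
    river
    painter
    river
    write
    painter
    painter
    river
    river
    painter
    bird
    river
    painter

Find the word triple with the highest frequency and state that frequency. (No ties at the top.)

Trigram frequencies (highest first):
  river river painter: 3
  bird painter river: 2
  painter river river: 2
  painter painter river: 2
  river bird river: 2
  bird river bird: 2
  … (21 more, each ≤ 2)

"river river painter", 3 times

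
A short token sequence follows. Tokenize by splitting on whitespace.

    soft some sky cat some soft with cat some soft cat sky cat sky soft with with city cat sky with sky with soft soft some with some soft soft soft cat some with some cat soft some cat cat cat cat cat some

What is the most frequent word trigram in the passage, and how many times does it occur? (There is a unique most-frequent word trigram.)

"cat cat cat", 3 times

Trigram frequencies (highest first):
  cat cat cat: 3
  cat some soft: 2
  some with some: 2
  soft some sky: 1
  some sky cat: 1
  sky cat some: 1
  … (32 more, each ≤ 1)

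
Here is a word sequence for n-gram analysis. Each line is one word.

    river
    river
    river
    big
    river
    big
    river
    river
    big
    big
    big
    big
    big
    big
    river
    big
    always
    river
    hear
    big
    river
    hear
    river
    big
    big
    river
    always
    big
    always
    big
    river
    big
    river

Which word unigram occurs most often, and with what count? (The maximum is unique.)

Unigram frequencies (highest first):
  big: 15
  river: 13
  always: 3
  hear: 2

"big", 15 times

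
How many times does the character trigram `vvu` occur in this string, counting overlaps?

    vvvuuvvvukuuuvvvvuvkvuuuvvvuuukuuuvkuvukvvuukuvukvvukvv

6

Sliding a length-3 window over the 55 characters (53 positions):
  position 2–4: vvu
  position 7–9: vvu
  position 16–18: vvu
  position 26–28: vvu
  position 41–43: vvu
  position 50–52: vvu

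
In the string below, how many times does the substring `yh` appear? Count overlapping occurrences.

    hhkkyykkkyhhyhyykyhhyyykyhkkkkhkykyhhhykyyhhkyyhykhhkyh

Sliding a length-2 window over the 55 characters (54 positions):
  position 10–11: yh
  position 13–14: yh
  position 18–19: yh
  position 25–26: yh
  position 35–36: yh
  position 42–43: yh
  position 47–48: yh
  position 54–55: yh

8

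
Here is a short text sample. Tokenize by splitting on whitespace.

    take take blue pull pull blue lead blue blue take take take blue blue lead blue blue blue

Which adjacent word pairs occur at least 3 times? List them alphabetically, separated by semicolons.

blue blue; take take

Bigram counts meeting the condition (at least 3 times):
  blue blue: 4
  take take: 3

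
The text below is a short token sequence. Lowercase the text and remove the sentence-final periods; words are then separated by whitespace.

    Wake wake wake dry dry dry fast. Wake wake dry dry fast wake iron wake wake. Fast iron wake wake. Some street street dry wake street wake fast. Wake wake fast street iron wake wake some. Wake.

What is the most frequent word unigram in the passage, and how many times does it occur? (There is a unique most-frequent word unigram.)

Unigram frequencies (highest first):
  wake: 17
  dry: 6
  fast: 5
  street: 4
  iron: 3
  some: 2

"wake", 17 times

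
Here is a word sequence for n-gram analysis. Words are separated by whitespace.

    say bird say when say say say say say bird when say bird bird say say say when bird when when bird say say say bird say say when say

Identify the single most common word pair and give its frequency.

"say say", 9 times

Bigram frequencies (highest first):
  say say: 9
  say bird: 4
  bird say: 4
  say when: 3
  when say: 3
  bird when: 2
  … (3 more, each ≤ 2)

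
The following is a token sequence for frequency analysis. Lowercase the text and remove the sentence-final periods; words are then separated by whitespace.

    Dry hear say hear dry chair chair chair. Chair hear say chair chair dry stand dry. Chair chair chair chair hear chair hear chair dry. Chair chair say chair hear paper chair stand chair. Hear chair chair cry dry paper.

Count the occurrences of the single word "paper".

2

Scanning the 40 tokens for "paper":
  position 31: paper
  position 40: paper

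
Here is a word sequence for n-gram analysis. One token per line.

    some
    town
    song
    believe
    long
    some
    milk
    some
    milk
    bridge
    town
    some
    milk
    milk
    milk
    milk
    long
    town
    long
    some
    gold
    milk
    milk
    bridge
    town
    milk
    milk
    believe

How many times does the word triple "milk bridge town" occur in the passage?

Scanning the 26 overlapping trigram windows for "milk bridge town":
  position 9–11: milk bridge town
  position 23–25: milk bridge town

2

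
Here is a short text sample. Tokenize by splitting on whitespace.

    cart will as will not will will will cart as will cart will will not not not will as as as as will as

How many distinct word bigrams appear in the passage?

10

24 tokens → 23 bigram windows in total.
Repeated bigrams (each contributes count−1 duplicates):
  as as: 3
  as will: 3
  will as: 3
  will will: 3
  cart will: 2
  not not: 2
  not will: 2
  will cart: 2
  … (1 more repeated)
13 duplicate windows → 23 − 13 = 10 distinct.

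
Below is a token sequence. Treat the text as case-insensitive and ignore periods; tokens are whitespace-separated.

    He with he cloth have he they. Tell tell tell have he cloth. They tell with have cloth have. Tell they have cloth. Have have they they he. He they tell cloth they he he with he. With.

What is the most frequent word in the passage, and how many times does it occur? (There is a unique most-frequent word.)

Unigram frequencies (highest first):
  he: 9
  have: 7
  they: 7
  tell: 6
  cloth: 5
  with: 4

"he", 9 times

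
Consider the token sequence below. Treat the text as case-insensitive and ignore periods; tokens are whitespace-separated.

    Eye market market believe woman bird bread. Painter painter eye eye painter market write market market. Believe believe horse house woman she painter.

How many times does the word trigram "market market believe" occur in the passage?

2

Scanning the 21 overlapping trigram windows for "market market believe":
  position 2–4: market market believe
  position 15–17: market market believe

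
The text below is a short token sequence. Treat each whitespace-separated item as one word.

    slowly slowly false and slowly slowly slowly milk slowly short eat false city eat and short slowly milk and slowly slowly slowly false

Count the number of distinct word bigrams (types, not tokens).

23 tokens → 22 bigram windows in total.
Repeated bigrams (each contributes count−1 duplicates):
  slowly slowly: 5
  and slowly: 2
  slowly false: 2
  slowly milk: 2
7 duplicate windows → 22 − 7 = 15 distinct.

15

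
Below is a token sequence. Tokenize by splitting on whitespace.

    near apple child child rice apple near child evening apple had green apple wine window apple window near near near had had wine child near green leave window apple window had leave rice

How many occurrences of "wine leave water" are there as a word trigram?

Scanning the 31 overlapping trigram windows for "wine leave water":
  (none found)

0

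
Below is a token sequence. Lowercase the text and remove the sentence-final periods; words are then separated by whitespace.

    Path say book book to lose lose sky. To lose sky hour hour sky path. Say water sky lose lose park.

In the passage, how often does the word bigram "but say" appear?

Scanning the 20 overlapping bigram windows for "but say":
  (none found)

0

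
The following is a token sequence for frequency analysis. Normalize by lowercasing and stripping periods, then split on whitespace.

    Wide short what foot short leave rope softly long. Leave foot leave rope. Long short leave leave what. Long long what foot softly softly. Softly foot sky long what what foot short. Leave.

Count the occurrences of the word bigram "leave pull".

Scanning the 32 overlapping bigram windows for "leave pull":
  (none found)

0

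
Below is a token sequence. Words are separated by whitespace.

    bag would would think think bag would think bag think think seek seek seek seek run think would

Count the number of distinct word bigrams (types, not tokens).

18 tokens → 17 bigram windows in total.
Repeated bigrams (each contributes count−1 duplicates):
  seek seek: 3
  bag would: 2
  think bag: 2
  think think: 2
  would think: 2
6 duplicate windows → 17 − 6 = 11 distinct.

11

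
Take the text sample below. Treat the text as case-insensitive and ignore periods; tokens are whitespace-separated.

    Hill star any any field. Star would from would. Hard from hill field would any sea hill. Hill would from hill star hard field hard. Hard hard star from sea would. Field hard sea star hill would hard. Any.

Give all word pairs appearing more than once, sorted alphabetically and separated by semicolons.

field hard; from hill; hard hard; hill star; hill would; would from; would hard

Bigram counts meeting the condition (more than once):
  field hard: 2
  from hill: 2
  hard hard: 2
  hill star: 2
  hill would: 2
  would from: 2
  would hard: 2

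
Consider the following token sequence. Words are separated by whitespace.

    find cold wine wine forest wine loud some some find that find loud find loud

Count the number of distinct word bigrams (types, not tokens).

13

15 tokens → 14 bigram windows in total.
Repeated bigrams (each contributes count−1 duplicates):
  find loud: 2
1 duplicate windows → 14 − 1 = 13 distinct.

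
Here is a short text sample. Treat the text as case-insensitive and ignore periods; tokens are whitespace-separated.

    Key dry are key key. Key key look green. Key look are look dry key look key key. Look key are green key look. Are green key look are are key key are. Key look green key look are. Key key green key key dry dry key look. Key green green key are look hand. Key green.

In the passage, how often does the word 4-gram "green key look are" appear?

Scanning the 54 overlapping 4-gram windows for "green key look are":
  position 9–12: green key look are
  position 22–25: green key look are
  position 26–29: green key look are
  position 36–39: green key look are

4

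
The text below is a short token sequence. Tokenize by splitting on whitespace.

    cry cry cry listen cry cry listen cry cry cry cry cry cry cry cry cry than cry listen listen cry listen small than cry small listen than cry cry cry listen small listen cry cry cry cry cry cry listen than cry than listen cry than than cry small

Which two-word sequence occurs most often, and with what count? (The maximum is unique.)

"cry cry", 18 times

Bigram frequencies (highest first):
  cry cry: 18
  cry listen: 6
  listen cry: 5
  than cry: 5
  cry than: 3
  listen small: 2
  … (7 more, each ≤ 2)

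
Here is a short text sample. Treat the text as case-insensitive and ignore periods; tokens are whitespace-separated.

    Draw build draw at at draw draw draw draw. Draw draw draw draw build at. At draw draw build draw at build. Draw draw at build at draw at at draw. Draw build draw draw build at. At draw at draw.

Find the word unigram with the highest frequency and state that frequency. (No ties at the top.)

Unigram frequencies (highest first):
  draw: 22
  at: 12
  build: 7

"draw", 22 times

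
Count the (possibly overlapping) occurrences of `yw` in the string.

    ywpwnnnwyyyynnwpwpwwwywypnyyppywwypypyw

4

Sliding a length-2 window over the 39 characters (38 positions):
  position 1–2: yw
  position 22–23: yw
  position 31–32: yw
  position 38–39: yw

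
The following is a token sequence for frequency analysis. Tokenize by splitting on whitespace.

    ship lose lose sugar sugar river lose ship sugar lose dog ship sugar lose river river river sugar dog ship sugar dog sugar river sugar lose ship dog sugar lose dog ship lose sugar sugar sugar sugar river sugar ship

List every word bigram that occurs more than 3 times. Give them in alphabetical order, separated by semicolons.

Bigram counts meeting the condition (more than 3 times):
  sugar lose: 4
  sugar sugar: 4

sugar lose; sugar sugar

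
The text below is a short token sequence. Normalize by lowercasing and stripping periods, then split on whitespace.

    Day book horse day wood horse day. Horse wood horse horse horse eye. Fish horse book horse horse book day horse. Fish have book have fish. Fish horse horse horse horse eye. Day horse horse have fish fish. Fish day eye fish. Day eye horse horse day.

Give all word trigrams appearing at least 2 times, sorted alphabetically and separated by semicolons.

fish day eye; have fish fish; horse horse eye; horse horse horse

Trigram counts meeting the condition (at least 2 times):
  fish day eye: 2
  have fish fish: 2
  horse horse eye: 2
  horse horse horse: 3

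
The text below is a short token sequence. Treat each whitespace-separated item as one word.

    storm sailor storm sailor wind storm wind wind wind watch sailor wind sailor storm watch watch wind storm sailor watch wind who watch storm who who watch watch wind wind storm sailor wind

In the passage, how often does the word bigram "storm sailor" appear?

Scanning the 32 overlapping bigram windows for "storm sailor":
  position 1–2: storm sailor
  position 3–4: storm sailor
  position 18–19: storm sailor
  position 31–32: storm sailor

4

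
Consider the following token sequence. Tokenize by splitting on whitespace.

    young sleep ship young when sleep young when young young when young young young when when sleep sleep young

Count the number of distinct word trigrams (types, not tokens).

14

19 tokens → 17 trigram windows in total.
Repeated trigrams (each contributes count−1 duplicates):
  when young young: 2
  young when young: 2
  young young when: 2
3 duplicate windows → 17 − 3 = 14 distinct.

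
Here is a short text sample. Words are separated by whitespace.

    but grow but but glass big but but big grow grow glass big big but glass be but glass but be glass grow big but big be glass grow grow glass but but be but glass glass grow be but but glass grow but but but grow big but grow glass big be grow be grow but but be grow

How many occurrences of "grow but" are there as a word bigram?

Scanning the 59 overlapping bigram windows for "grow but":
  position 2–3: grow but
  position 43–44: grow but
  position 56–57: grow but

3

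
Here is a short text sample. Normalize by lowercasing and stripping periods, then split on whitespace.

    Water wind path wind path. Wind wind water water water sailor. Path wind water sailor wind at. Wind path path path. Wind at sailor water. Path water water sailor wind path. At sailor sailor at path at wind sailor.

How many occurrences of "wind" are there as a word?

Scanning the 39 tokens for "wind":
  position 2: wind
  position 4: wind
  position 6: wind
  position 7: wind
  position 13: wind
  position 16: wind
  position 18: wind
  position 22: wind
  position 30: wind
  position 38: wind

10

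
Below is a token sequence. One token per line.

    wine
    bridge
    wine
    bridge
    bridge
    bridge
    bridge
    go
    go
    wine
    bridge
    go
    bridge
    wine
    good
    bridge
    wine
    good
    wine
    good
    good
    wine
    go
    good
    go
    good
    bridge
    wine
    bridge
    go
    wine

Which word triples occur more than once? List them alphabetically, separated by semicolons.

Trigram counts meeting the condition (more than once):
  bridge bridge bridge: 2
  bridge wine bridge: 2
  bridge wine good: 2
  good bridge wine: 2
  wine bridge go: 2

bridge bridge bridge; bridge wine bridge; bridge wine good; good bridge wine; wine bridge go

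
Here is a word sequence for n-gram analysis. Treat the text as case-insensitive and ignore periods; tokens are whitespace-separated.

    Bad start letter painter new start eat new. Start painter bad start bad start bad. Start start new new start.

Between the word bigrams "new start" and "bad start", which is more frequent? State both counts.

"new start": 3 occurrences
"bad start": 4 occurrences

"bad start" (4 vs 3)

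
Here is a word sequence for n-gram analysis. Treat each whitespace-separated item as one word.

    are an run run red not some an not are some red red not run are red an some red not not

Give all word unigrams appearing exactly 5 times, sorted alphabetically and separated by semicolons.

Unigram counts meeting the condition (exactly 5 times):
  not: 5
  red: 5

not; red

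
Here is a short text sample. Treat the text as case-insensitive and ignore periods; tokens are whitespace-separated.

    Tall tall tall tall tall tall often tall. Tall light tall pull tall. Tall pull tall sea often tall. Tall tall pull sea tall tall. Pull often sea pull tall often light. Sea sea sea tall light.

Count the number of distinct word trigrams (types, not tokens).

27

37 tokens → 35 trigram windows in total.
Repeated trigrams (each contributes count−1 duplicates):
  tall tall tall: 5
  tall tall pull: 3
  often tall tall: 2
  tall pull tall: 2
8 duplicate windows → 35 − 8 = 27 distinct.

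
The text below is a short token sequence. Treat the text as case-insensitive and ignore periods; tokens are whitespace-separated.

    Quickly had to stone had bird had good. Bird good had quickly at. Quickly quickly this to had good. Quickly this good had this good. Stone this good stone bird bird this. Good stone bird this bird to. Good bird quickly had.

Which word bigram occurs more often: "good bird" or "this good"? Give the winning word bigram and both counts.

"this good" (4 vs 2)

"good bird": 2 occurrences
"this good": 4 occurrences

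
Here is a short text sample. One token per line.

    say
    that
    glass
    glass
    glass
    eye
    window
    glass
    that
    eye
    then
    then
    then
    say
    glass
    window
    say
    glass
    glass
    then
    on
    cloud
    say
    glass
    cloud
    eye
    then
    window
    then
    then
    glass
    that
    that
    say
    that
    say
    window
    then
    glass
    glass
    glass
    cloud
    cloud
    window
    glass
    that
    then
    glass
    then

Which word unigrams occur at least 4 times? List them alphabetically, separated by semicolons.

cloud; glass; say; that; then; window

Unigram counts meeting the condition (at least 4 times):
  cloud: 4
  glass: 14
  say: 6
  that: 6
  then: 10
  window: 5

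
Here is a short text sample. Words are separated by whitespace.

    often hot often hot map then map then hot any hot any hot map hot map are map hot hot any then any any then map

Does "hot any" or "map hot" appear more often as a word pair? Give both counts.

"hot any" (3 vs 2)

"hot any": 3 occurrences
"map hot": 2 occurrences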